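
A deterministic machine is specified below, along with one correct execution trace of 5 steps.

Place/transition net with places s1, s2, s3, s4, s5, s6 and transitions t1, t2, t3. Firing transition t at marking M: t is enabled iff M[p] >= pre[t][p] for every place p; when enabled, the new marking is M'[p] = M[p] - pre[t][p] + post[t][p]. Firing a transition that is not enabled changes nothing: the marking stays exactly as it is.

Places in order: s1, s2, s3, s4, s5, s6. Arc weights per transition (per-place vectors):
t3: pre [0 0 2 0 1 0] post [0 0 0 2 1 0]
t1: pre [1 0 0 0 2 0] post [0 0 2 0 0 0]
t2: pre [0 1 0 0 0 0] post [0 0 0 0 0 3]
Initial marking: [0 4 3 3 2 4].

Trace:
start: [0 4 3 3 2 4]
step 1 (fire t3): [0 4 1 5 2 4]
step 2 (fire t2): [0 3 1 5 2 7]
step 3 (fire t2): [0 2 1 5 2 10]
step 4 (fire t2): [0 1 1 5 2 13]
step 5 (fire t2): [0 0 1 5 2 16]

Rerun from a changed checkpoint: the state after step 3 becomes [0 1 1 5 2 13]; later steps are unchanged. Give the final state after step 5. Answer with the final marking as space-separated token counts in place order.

state after step 3 := [0 1 1 5 2 13]
step 4 (fire t2): [0 0 1 5 2 16]
step 5 (fire t2): [0 0 1 5 2 16]

0 0 1 5 2 16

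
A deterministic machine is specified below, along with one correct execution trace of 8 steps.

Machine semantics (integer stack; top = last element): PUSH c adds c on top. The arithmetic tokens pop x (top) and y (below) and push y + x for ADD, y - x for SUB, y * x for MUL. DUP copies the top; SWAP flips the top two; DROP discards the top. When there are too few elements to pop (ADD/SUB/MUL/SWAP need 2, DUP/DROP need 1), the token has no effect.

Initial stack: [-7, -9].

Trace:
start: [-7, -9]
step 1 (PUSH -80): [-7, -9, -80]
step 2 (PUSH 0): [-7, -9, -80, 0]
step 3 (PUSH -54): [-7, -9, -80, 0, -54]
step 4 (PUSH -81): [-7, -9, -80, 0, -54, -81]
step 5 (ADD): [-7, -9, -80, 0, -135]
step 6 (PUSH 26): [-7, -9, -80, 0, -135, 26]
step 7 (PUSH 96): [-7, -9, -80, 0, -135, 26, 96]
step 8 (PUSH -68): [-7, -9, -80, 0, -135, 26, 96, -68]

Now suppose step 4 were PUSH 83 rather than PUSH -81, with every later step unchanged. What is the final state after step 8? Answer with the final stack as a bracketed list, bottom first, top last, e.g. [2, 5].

(re-executing from step 4 with the substitution; state before step 4: [-7, -9, -80, 0, -54])
step 4 (PUSH 83): [-7, -9, -80, 0, -54, 83]
step 5 (ADD): [-7, -9, -80, 0, 29]
step 6 (PUSH 26): [-7, -9, -80, 0, 29, 26]
step 7 (PUSH 96): [-7, -9, -80, 0, 29, 26, 96]
step 8 (PUSH -68): [-7, -9, -80, 0, 29, 26, 96, -68]

[-7, -9, -80, 0, 29, 26, 96, -68]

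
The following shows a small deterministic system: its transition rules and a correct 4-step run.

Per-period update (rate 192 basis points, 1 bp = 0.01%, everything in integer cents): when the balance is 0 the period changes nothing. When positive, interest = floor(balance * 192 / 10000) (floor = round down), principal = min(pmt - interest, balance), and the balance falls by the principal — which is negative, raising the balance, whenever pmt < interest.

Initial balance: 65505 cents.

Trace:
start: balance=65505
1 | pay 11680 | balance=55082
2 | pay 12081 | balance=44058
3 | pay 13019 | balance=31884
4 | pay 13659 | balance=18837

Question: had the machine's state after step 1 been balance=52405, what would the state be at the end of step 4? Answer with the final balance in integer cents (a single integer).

16003

state after step 1 := balance=52405
2 | pay 12081 | balance=41330
3 | pay 13019 | balance=29104
4 | pay 13659 | balance=16003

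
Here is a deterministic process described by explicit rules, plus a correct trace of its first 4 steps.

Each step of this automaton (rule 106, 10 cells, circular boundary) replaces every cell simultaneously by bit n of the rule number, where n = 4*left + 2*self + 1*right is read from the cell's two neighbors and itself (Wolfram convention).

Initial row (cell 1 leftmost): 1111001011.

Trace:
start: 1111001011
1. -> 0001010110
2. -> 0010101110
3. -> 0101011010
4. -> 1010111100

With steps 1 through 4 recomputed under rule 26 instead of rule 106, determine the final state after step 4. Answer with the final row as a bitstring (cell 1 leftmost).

(re-executing steps 1..4 under rule 26; state before step 1: 1111001011)
1. -> 0000110010
2. -> 0001101101
3. -> 1011001000
4. -> 0010110101

0010110101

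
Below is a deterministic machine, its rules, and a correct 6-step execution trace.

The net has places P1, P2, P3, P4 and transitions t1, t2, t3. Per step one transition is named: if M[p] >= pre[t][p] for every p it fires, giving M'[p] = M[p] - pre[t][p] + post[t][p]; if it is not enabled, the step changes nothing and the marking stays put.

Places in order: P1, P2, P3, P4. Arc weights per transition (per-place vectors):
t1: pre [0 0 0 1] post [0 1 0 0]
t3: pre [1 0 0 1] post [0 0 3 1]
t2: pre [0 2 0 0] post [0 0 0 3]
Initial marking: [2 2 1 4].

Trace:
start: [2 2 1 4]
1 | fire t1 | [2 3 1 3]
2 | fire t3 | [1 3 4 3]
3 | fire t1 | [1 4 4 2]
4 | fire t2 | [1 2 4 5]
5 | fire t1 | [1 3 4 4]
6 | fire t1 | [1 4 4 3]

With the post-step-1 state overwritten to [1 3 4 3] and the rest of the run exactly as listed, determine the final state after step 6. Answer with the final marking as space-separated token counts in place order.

state after step 1 := [1 3 4 3]
2 | fire t3 | [0 3 7 3]
3 | fire t1 | [0 4 7 2]
4 | fire t2 | [0 2 7 5]
5 | fire t1 | [0 3 7 4]
6 | fire t1 | [0 4 7 3]

0 4 7 3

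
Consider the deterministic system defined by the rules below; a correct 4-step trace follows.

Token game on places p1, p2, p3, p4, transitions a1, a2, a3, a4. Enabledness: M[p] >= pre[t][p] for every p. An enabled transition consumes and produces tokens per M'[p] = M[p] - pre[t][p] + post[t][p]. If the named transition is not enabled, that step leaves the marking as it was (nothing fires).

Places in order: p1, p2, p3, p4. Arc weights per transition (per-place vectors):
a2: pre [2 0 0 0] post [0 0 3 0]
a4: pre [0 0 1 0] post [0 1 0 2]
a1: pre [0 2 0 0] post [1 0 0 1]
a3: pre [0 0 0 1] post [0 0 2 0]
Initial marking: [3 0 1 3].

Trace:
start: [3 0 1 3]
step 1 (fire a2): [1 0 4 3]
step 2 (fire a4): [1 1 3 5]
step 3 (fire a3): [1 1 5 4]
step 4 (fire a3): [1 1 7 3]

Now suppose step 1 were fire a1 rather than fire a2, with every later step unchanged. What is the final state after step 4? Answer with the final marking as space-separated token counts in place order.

(re-executing from step 1 with the substitution; state before step 1: [3 0 1 3])
step 1 (fire a1): [3 0 1 3]
step 2 (fire a4): [3 1 0 5]
step 3 (fire a3): [3 1 2 4]
step 4 (fire a3): [3 1 4 3]

3 1 4 3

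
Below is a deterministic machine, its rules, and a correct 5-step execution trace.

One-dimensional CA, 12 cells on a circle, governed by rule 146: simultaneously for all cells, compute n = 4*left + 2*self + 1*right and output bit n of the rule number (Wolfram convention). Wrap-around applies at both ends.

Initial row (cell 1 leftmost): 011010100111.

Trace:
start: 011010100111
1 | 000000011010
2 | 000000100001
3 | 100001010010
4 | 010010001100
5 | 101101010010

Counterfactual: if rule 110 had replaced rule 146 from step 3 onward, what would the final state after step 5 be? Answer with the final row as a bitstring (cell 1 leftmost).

(re-executing steps 3..5 under rule 110; state before step 3: 000000100001)
3 | 000001100011
4 | 000011100111
5 | 000110101101

000110101101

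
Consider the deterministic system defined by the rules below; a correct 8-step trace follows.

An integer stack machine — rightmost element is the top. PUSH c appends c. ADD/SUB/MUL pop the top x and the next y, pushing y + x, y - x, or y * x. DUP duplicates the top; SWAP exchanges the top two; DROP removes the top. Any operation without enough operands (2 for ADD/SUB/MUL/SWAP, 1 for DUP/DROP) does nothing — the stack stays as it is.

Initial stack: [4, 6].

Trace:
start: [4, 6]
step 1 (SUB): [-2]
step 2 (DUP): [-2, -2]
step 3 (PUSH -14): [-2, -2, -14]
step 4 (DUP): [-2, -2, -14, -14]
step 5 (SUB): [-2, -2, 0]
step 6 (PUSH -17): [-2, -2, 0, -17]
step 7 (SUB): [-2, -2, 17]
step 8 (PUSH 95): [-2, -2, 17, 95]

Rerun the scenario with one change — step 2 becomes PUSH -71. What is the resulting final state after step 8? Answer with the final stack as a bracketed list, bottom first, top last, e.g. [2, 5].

(re-executing from step 2 with the substitution; state before step 2: [-2])
step 2 (PUSH -71): [-2, -71]
step 3 (PUSH -14): [-2, -71, -14]
step 4 (DUP): [-2, -71, -14, -14]
step 5 (SUB): [-2, -71, 0]
step 6 (PUSH -17): [-2, -71, 0, -17]
step 7 (SUB): [-2, -71, 17]
step 8 (PUSH 95): [-2, -71, 17, 95]

[-2, -71, 17, 95]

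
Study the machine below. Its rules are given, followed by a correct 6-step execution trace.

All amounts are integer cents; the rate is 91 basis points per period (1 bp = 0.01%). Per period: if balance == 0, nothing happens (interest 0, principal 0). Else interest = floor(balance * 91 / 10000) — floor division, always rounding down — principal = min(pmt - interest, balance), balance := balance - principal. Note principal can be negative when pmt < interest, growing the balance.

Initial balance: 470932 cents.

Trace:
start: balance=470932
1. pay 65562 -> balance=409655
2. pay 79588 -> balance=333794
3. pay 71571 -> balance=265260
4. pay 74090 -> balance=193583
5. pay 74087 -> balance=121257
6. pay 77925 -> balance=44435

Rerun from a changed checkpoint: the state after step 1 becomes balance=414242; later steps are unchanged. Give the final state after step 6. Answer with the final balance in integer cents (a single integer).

state after step 1 := balance=414242
2. pay 79588 -> balance=338423
3. pay 71571 -> balance=269931
4. pay 74090 -> balance=198297
5. pay 74087 -> balance=126014
6. pay 77925 -> balance=49235

49235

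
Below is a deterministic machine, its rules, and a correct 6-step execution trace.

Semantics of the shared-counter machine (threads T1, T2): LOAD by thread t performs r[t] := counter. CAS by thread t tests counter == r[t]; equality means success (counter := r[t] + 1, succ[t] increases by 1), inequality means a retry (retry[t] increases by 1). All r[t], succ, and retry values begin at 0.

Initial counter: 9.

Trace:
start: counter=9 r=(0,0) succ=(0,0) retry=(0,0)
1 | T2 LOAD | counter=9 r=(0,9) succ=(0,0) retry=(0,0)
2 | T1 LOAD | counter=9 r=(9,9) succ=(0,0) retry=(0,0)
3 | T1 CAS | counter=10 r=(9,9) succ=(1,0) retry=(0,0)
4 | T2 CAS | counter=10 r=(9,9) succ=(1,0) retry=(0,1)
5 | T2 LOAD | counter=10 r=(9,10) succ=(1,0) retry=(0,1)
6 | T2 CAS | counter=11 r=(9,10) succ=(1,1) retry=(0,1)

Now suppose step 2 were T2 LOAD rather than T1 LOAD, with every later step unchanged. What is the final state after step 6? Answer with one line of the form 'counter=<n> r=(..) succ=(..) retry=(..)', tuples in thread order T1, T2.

(re-executing from step 2 with the substitution; state before step 2: counter=9 r=(0,9) succ=(0,0) retry=(0,0))
2 | T2 LOAD | counter=9 r=(0,9) succ=(0,0) retry=(0,0)
3 | T1 CAS | counter=9 r=(0,9) succ=(0,0) retry=(1,0)
4 | T2 CAS | counter=10 r=(0,9) succ=(0,1) retry=(1,0)
5 | T2 LOAD | counter=10 r=(0,10) succ=(0,1) retry=(1,0)
6 | T2 CAS | counter=11 r=(0,10) succ=(0,2) retry=(1,0)

counter=11 r=(0,10) succ=(0,2) retry=(1,0)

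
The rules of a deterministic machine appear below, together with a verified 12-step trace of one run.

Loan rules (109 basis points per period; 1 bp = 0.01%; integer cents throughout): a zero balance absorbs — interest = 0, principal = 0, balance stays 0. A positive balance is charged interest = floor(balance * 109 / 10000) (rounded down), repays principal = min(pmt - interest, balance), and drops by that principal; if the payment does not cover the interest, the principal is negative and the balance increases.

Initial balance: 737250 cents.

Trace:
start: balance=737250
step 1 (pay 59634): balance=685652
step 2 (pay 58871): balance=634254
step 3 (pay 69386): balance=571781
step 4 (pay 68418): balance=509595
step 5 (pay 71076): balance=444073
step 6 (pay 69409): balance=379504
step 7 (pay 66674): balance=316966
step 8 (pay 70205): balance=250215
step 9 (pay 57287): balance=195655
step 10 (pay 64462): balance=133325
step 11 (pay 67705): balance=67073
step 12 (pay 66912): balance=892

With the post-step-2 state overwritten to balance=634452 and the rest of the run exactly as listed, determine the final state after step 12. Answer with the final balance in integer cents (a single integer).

1111

state after step 2 := balance=634452
step 3 (pay 69386): balance=571981
step 4 (pay 68418): balance=509797
step 5 (pay 71076): balance=444277
step 6 (pay 69409): balance=379710
step 7 (pay 66674): balance=317174
step 8 (pay 70205): balance=250426
step 9 (pay 57287): balance=195868
step 10 (pay 64462): balance=133540
step 11 (pay 67705): balance=67290
step 12 (pay 66912): balance=1111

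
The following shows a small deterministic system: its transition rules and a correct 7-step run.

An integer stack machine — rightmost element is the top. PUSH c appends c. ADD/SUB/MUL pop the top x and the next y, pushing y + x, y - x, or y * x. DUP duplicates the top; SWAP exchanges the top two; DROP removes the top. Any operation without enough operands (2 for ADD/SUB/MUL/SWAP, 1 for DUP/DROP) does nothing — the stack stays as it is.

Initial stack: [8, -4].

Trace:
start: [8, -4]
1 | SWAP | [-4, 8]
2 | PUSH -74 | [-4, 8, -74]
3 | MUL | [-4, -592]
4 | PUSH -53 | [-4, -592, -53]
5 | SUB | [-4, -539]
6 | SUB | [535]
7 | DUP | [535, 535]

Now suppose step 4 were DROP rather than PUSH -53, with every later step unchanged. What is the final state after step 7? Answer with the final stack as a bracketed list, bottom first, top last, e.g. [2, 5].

(re-executing from step 4 with the substitution; state before step 4: [-4, -592])
4 | DROP | [-4]
5 | SUB | [-4]
6 | SUB | [-4]
7 | DUP | [-4, -4]

[-4, -4]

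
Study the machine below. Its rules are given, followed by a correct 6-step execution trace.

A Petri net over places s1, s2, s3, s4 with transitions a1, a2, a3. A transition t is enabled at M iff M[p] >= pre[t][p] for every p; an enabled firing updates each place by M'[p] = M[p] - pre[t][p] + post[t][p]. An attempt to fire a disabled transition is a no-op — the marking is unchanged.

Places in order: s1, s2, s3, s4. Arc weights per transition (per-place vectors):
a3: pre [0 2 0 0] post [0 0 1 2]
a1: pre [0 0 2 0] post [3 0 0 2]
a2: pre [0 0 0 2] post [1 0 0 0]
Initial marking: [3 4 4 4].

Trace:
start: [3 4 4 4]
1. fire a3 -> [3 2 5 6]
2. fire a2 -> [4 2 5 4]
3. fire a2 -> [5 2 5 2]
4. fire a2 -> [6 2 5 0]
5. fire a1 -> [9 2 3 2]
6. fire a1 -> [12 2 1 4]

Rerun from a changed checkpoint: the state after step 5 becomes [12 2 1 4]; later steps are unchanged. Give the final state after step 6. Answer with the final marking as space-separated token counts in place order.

state after step 5 := [12 2 1 4]
6. fire a1 -> [12 2 1 4]

12 2 1 4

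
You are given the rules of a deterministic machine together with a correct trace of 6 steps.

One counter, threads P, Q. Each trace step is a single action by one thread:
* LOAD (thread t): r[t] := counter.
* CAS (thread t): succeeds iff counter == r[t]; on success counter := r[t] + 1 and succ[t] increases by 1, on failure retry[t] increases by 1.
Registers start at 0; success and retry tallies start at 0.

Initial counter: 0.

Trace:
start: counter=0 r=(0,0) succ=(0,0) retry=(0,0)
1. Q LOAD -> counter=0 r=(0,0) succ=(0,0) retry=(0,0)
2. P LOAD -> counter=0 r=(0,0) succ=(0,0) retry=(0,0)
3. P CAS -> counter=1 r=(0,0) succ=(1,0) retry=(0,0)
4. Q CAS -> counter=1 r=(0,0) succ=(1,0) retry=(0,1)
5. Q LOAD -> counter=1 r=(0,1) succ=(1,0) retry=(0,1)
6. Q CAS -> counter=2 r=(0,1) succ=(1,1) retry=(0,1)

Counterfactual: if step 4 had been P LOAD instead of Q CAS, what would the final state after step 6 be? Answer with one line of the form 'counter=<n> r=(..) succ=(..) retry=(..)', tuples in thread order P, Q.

(re-executing from step 4 with the substitution; state before step 4: counter=1 r=(0,0) succ=(1,0) retry=(0,0))
4. P LOAD -> counter=1 r=(1,0) succ=(1,0) retry=(0,0)
5. Q LOAD -> counter=1 r=(1,1) succ=(1,0) retry=(0,0)
6. Q CAS -> counter=2 r=(1,1) succ=(1,1) retry=(0,0)

counter=2 r=(1,1) succ=(1,1) retry=(0,0)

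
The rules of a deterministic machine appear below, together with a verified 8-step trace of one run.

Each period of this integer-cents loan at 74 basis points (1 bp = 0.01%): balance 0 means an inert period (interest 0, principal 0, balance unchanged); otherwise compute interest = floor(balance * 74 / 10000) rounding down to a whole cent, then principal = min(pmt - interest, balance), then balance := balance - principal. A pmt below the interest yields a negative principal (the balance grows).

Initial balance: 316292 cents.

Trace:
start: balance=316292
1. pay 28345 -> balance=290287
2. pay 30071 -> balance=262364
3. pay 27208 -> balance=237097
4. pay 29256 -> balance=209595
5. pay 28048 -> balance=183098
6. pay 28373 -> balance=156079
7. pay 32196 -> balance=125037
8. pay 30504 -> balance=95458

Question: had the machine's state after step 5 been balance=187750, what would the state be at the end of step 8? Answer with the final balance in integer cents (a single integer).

100215

state after step 5 := balance=187750
6. pay 28373 -> balance=160766
7. pay 32196 -> balance=129759
8. pay 30504 -> balance=100215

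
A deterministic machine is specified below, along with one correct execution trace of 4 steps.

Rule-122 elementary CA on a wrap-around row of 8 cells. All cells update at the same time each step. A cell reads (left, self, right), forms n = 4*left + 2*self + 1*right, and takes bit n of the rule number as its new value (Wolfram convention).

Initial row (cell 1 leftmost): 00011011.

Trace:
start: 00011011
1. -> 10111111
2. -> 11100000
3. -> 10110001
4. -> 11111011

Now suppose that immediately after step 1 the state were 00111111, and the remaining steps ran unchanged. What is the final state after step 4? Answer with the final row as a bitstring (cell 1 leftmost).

11111111

state after step 1 := 00111111
2. -> 11100001
3. -> 00110011
4. -> 11111111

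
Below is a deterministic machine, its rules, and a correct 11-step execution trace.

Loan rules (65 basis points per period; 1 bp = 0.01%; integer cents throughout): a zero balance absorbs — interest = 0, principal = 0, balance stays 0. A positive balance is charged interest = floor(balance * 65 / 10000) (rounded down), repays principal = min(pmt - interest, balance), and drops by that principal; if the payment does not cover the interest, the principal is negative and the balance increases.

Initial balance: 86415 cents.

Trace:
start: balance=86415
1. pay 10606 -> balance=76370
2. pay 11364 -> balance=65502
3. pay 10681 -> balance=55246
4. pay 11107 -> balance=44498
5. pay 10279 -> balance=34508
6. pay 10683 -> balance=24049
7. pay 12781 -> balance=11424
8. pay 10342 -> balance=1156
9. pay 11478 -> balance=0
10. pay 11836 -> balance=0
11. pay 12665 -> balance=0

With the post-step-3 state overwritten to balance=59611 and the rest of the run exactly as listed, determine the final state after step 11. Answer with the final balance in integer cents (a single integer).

0

state after step 3 := balance=59611
4. pay 11107 -> balance=48891
5. pay 10279 -> balance=38929
6. pay 10683 -> balance=28499
7. pay 12781 -> balance=15903
8. pay 10342 -> balance=5664
9. pay 11478 -> balance=0
10. pay 11836 -> balance=0
11. pay 12665 -> balance=0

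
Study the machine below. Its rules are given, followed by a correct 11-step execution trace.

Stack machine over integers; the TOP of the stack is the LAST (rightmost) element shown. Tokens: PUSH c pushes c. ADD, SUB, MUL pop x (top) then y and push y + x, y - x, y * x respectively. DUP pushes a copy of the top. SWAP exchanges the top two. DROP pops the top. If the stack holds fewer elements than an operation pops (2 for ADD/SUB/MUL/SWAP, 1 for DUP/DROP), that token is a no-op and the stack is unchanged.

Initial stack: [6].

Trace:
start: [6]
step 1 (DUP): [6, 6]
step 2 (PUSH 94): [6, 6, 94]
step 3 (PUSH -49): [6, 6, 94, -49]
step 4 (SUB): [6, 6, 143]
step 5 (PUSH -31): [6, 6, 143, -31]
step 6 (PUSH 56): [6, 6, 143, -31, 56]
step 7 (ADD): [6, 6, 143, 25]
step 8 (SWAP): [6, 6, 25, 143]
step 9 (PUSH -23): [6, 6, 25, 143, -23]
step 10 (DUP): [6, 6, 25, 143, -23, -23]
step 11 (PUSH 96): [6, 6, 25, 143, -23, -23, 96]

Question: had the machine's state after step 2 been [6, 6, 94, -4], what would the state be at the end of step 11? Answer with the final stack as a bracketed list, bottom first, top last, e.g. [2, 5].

state after step 2 := [6, 6, 94, -4]
step 3 (PUSH -49): [6, 6, 94, -4, -49]
step 4 (SUB): [6, 6, 94, 45]
step 5 (PUSH -31): [6, 6, 94, 45, -31]
step 6 (PUSH 56): [6, 6, 94, 45, -31, 56]
step 7 (ADD): [6, 6, 94, 45, 25]
step 8 (SWAP): [6, 6, 94, 25, 45]
step 9 (PUSH -23): [6, 6, 94, 25, 45, -23]
step 10 (DUP): [6, 6, 94, 25, 45, -23, -23]
step 11 (PUSH 96): [6, 6, 94, 25, 45, -23, -23, 96]

[6, 6, 94, 25, 45, -23, -23, 96]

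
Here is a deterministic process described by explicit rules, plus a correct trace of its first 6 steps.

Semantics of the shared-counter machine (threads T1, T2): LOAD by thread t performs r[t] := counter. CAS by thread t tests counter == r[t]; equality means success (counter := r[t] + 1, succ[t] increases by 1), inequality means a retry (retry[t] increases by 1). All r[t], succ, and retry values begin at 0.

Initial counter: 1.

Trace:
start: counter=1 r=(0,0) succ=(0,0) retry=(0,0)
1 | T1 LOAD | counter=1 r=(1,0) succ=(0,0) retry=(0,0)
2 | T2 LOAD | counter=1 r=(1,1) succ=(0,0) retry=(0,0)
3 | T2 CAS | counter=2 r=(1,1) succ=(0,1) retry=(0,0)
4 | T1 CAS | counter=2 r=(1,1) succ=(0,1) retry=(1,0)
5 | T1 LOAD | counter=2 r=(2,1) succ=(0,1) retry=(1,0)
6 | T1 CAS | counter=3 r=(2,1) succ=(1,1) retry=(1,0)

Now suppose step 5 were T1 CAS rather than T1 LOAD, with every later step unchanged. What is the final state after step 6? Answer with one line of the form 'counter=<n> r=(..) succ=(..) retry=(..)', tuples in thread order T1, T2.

counter=2 r=(1,1) succ=(0,1) retry=(3,0)

(re-executing from step 5 with the substitution; state before step 5: counter=2 r=(1,1) succ=(0,1) retry=(1,0))
5 | T1 CAS | counter=2 r=(1,1) succ=(0,1) retry=(2,0)
6 | T1 CAS | counter=2 r=(1,1) succ=(0,1) retry=(3,0)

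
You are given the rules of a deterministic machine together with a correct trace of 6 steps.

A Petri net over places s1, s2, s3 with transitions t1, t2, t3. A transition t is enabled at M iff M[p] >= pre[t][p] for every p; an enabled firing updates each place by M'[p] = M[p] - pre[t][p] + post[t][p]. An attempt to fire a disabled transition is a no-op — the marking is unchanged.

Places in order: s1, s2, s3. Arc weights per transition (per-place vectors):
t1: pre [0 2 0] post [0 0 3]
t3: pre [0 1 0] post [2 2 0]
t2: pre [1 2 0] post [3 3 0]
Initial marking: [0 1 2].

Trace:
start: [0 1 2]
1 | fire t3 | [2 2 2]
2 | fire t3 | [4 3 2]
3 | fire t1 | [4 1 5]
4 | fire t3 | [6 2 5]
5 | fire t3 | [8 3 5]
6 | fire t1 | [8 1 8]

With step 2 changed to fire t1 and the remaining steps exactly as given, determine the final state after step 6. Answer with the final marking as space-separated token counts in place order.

(re-executing from step 2 with the substitution; state before step 2: [2 2 2])
2 | fire t1 | [2 0 5]
3 | fire t1 | [2 0 5]
4 | fire t3 | [2 0 5]
5 | fire t3 | [2 0 5]
6 | fire t1 | [2 0 5]

2 0 5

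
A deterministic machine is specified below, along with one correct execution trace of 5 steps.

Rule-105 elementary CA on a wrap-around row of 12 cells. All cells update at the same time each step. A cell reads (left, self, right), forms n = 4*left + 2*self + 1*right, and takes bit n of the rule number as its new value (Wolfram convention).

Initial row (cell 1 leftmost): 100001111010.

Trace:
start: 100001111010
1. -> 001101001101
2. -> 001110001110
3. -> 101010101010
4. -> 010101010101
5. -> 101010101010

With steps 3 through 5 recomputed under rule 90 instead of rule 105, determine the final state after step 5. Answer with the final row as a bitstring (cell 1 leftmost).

(re-executing steps 3..5 under rule 90; state before step 3: 001110001110)
3. -> 011011011011
4. -> 011011011011
5. -> 011011011011

011011011011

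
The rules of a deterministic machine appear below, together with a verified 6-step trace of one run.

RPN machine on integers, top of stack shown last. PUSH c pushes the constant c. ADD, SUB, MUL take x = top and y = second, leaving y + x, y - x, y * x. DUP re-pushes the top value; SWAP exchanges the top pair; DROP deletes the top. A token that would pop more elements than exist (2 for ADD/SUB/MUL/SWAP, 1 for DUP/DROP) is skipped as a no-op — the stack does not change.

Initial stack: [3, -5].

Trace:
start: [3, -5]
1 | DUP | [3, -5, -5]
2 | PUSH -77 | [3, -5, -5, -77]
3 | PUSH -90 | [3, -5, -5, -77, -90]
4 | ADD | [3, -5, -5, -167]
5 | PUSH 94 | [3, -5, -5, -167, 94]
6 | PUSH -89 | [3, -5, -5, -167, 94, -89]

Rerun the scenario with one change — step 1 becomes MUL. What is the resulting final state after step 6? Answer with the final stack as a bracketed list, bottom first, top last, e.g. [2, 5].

[-15, -167, 94, -89]

(re-executing from step 1 with the substitution; state before step 1: [3, -5])
1 | MUL | [-15]
2 | PUSH -77 | [-15, -77]
3 | PUSH -90 | [-15, -77, -90]
4 | ADD | [-15, -167]
5 | PUSH 94 | [-15, -167, 94]
6 | PUSH -89 | [-15, -167, 94, -89]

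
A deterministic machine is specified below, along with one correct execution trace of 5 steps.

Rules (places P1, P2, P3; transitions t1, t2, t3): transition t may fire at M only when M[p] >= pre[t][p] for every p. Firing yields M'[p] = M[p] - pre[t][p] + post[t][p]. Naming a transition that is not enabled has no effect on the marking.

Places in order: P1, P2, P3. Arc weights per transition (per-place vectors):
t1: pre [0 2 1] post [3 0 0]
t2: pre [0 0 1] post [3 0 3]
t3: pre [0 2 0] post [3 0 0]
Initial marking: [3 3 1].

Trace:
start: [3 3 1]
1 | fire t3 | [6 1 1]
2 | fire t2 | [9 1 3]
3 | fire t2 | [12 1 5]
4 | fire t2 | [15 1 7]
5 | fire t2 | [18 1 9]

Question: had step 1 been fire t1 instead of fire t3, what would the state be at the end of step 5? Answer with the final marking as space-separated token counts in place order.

(re-executing from step 1 with the substitution; state before step 1: [3 3 1])
1 | fire t1 | [6 1 0]
2 | fire t2 | [6 1 0]
3 | fire t2 | [6 1 0]
4 | fire t2 | [6 1 0]
5 | fire t2 | [6 1 0]

6 1 0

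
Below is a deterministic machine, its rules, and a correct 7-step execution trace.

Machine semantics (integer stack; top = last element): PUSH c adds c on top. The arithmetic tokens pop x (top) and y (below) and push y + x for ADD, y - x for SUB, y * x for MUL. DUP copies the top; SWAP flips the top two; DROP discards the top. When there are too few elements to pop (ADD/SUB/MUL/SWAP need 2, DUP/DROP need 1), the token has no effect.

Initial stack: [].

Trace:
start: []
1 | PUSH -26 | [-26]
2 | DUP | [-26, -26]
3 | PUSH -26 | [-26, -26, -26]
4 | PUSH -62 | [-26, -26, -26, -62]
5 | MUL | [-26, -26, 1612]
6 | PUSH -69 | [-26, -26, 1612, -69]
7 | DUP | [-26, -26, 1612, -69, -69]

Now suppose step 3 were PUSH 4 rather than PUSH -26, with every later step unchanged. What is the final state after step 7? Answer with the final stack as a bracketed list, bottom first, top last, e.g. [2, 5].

[-26, -26, -248, -69, -69]

(re-executing from step 3 with the substitution; state before step 3: [-26, -26])
3 | PUSH 4 | [-26, -26, 4]
4 | PUSH -62 | [-26, -26, 4, -62]
5 | MUL | [-26, -26, -248]
6 | PUSH -69 | [-26, -26, -248, -69]
7 | DUP | [-26, -26, -248, -69, -69]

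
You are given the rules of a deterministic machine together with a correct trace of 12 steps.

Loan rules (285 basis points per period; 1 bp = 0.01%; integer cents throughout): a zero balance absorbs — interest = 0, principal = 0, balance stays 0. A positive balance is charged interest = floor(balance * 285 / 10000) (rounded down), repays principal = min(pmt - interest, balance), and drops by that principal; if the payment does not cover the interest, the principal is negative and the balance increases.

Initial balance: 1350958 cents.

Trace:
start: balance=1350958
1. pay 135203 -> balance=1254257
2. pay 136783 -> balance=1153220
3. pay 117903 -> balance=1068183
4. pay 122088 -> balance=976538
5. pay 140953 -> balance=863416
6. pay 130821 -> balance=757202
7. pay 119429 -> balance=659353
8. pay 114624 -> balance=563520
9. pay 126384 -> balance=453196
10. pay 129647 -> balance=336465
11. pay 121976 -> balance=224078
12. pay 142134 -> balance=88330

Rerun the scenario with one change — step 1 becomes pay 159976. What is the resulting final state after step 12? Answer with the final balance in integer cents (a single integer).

(re-executing from step 1 with the substitution; state before step 1: balance=1350958)
1. pay 159976 -> balance=1229484
2. pay 136783 -> balance=1127741
3. pay 117903 -> balance=1041978
4. pay 122088 -> balance=949586
5. pay 140953 -> balance=835696
6. pay 130821 -> balance=728692
7. pay 119429 -> balance=630030
8. pay 114624 -> balance=533361
9. pay 126384 -> balance=422177
10. pay 129647 -> balance=304562
11. pay 121976 -> balance=191266
12. pay 142134 -> balance=54583

54583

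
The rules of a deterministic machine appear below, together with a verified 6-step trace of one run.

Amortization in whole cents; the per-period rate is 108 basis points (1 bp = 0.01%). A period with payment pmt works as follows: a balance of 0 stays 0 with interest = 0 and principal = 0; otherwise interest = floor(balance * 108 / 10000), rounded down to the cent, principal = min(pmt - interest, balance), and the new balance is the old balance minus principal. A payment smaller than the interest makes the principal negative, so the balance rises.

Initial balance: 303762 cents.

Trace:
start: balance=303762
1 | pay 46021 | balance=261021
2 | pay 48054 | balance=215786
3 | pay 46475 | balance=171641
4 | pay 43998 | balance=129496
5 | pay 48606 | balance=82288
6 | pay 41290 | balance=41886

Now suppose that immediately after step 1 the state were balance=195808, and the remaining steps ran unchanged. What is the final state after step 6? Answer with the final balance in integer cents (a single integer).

0

state after step 1 := balance=195808
2 | pay 48054 | balance=149868
3 | pay 46475 | balance=105011
4 | pay 43998 | balance=62147
5 | pay 48606 | balance=14212
6 | pay 41290 | balance=0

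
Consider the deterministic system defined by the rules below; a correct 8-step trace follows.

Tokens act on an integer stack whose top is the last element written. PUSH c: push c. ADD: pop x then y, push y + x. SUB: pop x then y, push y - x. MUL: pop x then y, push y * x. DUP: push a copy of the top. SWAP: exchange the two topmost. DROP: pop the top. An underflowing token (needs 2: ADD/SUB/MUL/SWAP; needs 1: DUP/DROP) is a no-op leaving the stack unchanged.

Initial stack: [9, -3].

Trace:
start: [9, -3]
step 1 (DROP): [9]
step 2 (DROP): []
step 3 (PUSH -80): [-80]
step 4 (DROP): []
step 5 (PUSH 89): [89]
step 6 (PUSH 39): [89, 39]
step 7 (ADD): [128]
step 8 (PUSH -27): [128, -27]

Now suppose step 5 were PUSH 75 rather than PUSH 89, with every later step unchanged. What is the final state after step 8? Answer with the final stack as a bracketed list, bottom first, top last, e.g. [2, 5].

(re-executing from step 5 with the substitution; state before step 5: [])
step 5 (PUSH 75): [75]
step 6 (PUSH 39): [75, 39]
step 7 (ADD): [114]
step 8 (PUSH -27): [114, -27]

[114, -27]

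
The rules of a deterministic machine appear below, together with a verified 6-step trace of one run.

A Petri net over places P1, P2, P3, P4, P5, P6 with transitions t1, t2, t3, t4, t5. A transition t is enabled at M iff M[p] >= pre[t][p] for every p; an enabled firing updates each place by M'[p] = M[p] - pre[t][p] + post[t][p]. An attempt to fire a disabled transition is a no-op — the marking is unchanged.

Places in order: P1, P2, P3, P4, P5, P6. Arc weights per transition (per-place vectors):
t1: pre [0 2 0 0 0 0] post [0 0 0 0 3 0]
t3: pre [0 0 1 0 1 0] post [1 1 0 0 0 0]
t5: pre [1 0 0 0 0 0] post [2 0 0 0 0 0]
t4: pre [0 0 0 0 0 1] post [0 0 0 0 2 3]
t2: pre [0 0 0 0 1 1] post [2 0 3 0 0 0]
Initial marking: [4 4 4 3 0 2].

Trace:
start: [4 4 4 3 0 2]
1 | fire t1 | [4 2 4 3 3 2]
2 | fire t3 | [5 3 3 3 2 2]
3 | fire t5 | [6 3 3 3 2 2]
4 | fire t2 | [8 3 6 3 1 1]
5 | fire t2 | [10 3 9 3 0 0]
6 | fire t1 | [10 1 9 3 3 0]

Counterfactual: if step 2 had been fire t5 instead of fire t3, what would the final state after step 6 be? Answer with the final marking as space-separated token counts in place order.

10 0 10 3 4 0

(re-executing from step 2 with the substitution; state before step 2: [4 2 4 3 3 2])
2 | fire t5 | [5 2 4 3 3 2]
3 | fire t5 | [6 2 4 3 3 2]
4 | fire t2 | [8 2 7 3 2 1]
5 | fire t2 | [10 2 10 3 1 0]
6 | fire t1 | [10 0 10 3 4 0]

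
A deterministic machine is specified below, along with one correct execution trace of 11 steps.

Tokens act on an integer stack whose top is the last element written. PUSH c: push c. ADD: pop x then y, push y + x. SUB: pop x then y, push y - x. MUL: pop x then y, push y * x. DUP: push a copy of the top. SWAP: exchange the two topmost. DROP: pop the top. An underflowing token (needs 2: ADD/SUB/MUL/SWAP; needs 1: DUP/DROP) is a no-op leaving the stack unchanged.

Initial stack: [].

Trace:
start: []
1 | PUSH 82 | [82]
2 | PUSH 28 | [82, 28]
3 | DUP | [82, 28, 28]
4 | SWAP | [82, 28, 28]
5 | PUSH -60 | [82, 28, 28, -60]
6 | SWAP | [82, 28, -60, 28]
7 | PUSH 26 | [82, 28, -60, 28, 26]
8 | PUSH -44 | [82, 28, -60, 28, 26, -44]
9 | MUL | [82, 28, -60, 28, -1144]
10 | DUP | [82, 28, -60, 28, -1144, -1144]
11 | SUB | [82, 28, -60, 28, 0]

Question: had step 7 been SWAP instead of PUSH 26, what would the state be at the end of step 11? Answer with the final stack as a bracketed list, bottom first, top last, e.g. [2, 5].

(re-executing from step 7 with the substitution; state before step 7: [82, 28, -60, 28])
7 | SWAP | [82, 28, 28, -60]
8 | PUSH -44 | [82, 28, 28, -60, -44]
9 | MUL | [82, 28, 28, 2640]
10 | DUP | [82, 28, 28, 2640, 2640]
11 | SUB | [82, 28, 28, 0]

[82, 28, 28, 0]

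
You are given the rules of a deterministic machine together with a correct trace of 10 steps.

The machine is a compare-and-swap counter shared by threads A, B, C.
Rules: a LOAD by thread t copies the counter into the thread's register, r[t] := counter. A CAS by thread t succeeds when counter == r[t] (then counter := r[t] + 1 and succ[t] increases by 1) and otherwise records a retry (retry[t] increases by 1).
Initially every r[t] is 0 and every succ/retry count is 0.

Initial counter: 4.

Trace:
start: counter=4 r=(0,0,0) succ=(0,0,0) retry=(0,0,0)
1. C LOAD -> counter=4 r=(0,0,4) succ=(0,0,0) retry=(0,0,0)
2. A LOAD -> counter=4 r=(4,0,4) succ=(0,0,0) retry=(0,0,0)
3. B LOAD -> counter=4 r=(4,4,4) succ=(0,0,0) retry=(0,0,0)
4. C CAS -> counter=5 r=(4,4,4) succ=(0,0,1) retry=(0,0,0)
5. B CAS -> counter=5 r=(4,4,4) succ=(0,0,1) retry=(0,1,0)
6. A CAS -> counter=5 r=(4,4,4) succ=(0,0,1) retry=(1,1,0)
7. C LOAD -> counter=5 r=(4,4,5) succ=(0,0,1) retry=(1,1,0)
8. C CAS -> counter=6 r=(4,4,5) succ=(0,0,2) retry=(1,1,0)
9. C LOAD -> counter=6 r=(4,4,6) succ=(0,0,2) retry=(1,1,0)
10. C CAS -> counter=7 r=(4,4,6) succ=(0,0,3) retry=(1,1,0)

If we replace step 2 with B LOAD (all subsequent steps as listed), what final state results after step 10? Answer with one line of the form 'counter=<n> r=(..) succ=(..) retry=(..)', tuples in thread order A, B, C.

(re-executing from step 2 with the substitution; state before step 2: counter=4 r=(0,0,4) succ=(0,0,0) retry=(0,0,0))
2. B LOAD -> counter=4 r=(0,4,4) succ=(0,0,0) retry=(0,0,0)
3. B LOAD -> counter=4 r=(0,4,4) succ=(0,0,0) retry=(0,0,0)
4. C CAS -> counter=5 r=(0,4,4) succ=(0,0,1) retry=(0,0,0)
5. B CAS -> counter=5 r=(0,4,4) succ=(0,0,1) retry=(0,1,0)
6. A CAS -> counter=5 r=(0,4,4) succ=(0,0,1) retry=(1,1,0)
7. C LOAD -> counter=5 r=(0,4,5) succ=(0,0,1) retry=(1,1,0)
8. C CAS -> counter=6 r=(0,4,5) succ=(0,0,2) retry=(1,1,0)
9. C LOAD -> counter=6 r=(0,4,6) succ=(0,0,2) retry=(1,1,0)
10. C CAS -> counter=7 r=(0,4,6) succ=(0,0,3) retry=(1,1,0)

counter=7 r=(0,4,6) succ=(0,0,3) retry=(1,1,0)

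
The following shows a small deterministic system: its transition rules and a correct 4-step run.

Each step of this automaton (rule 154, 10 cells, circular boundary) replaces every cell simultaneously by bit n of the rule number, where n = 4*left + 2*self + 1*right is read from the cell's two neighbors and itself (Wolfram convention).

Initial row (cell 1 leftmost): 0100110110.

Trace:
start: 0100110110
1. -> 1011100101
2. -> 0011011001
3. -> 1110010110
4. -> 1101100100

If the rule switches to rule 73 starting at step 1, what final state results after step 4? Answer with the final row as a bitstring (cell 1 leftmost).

0000110110

(re-executing steps 1..4 under rule 73; state before step 1: 0100110110)
1. -> 0000110110
2. -> 1110110110
3. -> 1010110110
4. -> 0000110110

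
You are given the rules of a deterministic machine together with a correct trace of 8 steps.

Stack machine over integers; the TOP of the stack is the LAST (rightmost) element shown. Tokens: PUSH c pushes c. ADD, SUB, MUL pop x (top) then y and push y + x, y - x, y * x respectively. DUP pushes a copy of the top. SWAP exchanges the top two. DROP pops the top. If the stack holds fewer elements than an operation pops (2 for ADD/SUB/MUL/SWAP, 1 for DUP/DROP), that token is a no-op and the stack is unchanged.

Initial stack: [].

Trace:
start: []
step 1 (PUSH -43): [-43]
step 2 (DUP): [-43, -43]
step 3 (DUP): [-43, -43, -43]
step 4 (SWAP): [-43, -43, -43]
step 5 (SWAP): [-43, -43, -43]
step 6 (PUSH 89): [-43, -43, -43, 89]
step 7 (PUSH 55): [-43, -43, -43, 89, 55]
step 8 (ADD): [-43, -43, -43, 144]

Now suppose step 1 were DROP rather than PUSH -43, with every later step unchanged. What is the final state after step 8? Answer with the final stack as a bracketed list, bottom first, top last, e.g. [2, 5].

[144]

(re-executing from step 1 with the substitution; state before step 1: [])
step 1 (DROP): []
step 2 (DUP): []
step 3 (DUP): []
step 4 (SWAP): []
step 5 (SWAP): []
step 6 (PUSH 89): [89]
step 7 (PUSH 55): [89, 55]
step 8 (ADD): [144]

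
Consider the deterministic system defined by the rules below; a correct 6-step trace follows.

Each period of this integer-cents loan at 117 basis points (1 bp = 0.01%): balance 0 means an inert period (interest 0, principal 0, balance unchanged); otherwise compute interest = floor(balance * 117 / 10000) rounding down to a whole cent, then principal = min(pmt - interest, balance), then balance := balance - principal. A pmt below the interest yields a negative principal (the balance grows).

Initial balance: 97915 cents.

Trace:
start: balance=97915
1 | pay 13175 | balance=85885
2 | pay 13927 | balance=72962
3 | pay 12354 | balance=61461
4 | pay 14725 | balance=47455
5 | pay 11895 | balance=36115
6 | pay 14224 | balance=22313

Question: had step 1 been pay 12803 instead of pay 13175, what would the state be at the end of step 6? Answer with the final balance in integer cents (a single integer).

(re-executing from step 1 with the substitution; state before step 1: balance=97915)
1 | pay 12803 | balance=86257
2 | pay 13927 | balance=73339
3 | pay 12354 | balance=61843
4 | pay 14725 | balance=47841
5 | pay 11895 | balance=36505
6 | pay 14224 | balance=22708

22708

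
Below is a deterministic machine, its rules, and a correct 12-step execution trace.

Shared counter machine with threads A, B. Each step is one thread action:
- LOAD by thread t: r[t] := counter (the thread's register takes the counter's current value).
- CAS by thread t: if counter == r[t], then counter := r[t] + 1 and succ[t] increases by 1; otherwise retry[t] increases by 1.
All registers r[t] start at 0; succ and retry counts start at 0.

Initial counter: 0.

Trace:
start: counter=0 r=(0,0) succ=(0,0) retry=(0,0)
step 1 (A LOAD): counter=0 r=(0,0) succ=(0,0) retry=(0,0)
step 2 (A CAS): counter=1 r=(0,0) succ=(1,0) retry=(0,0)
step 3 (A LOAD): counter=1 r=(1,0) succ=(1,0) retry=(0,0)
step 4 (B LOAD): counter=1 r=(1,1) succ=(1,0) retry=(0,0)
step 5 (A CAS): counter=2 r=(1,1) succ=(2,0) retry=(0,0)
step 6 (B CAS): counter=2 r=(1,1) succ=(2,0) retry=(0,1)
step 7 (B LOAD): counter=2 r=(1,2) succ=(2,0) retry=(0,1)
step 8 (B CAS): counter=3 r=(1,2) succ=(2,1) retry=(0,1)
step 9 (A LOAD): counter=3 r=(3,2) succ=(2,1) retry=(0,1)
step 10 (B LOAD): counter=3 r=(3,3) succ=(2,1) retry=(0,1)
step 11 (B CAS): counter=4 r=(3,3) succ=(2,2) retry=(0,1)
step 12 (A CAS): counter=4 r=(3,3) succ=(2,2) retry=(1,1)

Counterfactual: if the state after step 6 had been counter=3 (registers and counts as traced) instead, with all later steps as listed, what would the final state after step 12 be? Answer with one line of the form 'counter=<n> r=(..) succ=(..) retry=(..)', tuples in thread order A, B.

state after step 6 := counter=3 r=(1,1) succ=(2,0) retry=(0,1)
step 7 (B LOAD): counter=3 r=(1,3) succ=(2,0) retry=(0,1)
step 8 (B CAS): counter=4 r=(1,3) succ=(2,1) retry=(0,1)
step 9 (A LOAD): counter=4 r=(4,3) succ=(2,1) retry=(0,1)
step 10 (B LOAD): counter=4 r=(4,4) succ=(2,1) retry=(0,1)
step 11 (B CAS): counter=5 r=(4,4) succ=(2,2) retry=(0,1)
step 12 (A CAS): counter=5 r=(4,4) succ=(2,2) retry=(1,1)

counter=5 r=(4,4) succ=(2,2) retry=(1,1)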